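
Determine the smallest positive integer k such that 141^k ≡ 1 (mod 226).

7

By Lagrange's theorem, ord_226(141) divides φ(226) = φ(2)·φ(113) = 1·112 = 112 = 2^4 · 7.
Divisors of 112: 1, 2, 4, 7, 8, 14, 16, 28, 56, 112.
Compute 141^d (mod 226) for the divisors d until we hit 1:
141^1 ≡ 141 (mod 226)
141^2 ≡ 219 (mod 226)
141^4 ≡ 49 (mod 226)
141^7 ≡ 1 (mod 226) ✓
Therefore the multiplicative order of 141 modulo 226 is 7.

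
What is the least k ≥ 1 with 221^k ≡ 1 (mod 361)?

114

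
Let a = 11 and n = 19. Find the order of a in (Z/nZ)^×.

By Lagrange's theorem, ord_19(11) divides φ(19) = 19 − 1 = 18 = 2 · 3^2.
Divisors of 18: 1, 2, 3, 6, 9, 18.
Compute 11^d (mod 19) for the divisors d until we hit 1:
11^1 ≡ 11 (mod 19)
11^2 ≡ 7 (mod 19)
11^3 ≡ 1 (mod 19) ✓
The smallest such exponent is 3, so the order of 11 is 3.

3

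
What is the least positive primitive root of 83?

2

φ(83) = 83 − 1 = 82 = 2 · 41.
g is a primitive root iff g^(82/q) ≢ 1 (mod 83) for each prime q ∈ {2, 41}.
g = 2: 2^41 ≡ 82; 2^2 ≡ 4 — none is 1, so 2 is a primitive root.
So 2 is the smallest generator of (Z/83Z)^×.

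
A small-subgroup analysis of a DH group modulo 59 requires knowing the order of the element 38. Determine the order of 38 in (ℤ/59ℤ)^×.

58

The order of 38 must divide φ(59) = 59 − 1 = 58 = 2 · 29.
Divisors of 58: 1, 2, 29, 58.
Check 38^d mod 59 for each divisor in increasing order:
38^1 ≡ 38
38^2 ≡ 28
38^29 ≡ 58
38^58 ≡ 1
The smallest such exponent is 58, so the order of 38 is 58.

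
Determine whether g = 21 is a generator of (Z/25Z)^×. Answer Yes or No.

No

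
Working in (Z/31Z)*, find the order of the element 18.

15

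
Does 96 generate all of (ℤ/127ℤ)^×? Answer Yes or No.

φ(127) = 127 − 1 = 126 = 2 · 3^2 · 7.
Test 96^(126/q) mod 127 for each prime factor q of 126:
96^63 ≡ 126 (mod 127)  [q = 2: ≢ 1 ✓]
96^42 ≡ 107 (mod 127)  [q = 3: ≢ 1 ✓]
96^18 ≡ 2 (mod 127)  [q = 7: ≢ 1 ✓]
None equal 1, so ord_127(96) = 126: 96 is a primitive root.

Yes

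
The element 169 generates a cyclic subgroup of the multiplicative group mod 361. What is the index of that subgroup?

2

The order of 169 must divide φ(361) = φ(19^2) = 19·(19−1) = 342 = 2 · 3^2 · 19.
Divisors of 342: 1, 2, 3, 6, 9, 18, 19, 38, 57, 114, 171, 342.
Compute 169^d (mod 361) for the divisors d until we hit 1:
169^1 ≡ 169 (mod 361)
169^2 ≡ 42 (mod 361)
169^3 ≡ 239 (mod 361)
169^6 ≡ 83 (mod 361)
169^9 ≡ 343 (mod 361)
169^18 ≡ 324 (mod 361)
169^19 ≡ 245 (mod 361)
169^38 ≡ 99 (mod 361)
169^57 ≡ 68 (mod 361)
169^114 ≡ 292 (mod 361)
169^171 ≡ 1 (mod 361) ✓
The order of 169 is 171, so the subgroup it generates has 171 elements.
The index is φ(361) / ord(169) = 342 / 171 = 2.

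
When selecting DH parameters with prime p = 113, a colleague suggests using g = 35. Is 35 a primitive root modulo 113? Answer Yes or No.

No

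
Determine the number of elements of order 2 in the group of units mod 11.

φ(11) = 11 − 1 = 10 = 2 · 5.
In a cyclic group of order 10, there are φ(d) elements of order d for each divisor d of 10, and zero for non-divisors.
2 | 10, and φ(2) = 2 − 1 = 1.

1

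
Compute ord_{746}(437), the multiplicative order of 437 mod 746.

62

The order of 437 must divide φ(746) = φ(2)·φ(373) = 1·372 = 372 = 2^2 · 3 · 31.
Divisors of 372: 1, 2, 3, 4, 6, 12, 31, 62, 93, 124, 186, 372.
Check 437^d mod 746 for each divisor in increasing order:
437^1 ≡ 437 (mod 746)
437^2 ≡ 739 (mod 746)
437^3 ≡ 671 (mod 746)
437^4 ≡ 49 (mod 746)
437^6 ≡ 403 (mod 746)
437^12 ≡ 527 (mod 746)
437^31 ≡ 745 (mod 746)
437^62 ≡ 1 (mod 746) ✓
The smallest such exponent is 62, so the order of 437 is 62.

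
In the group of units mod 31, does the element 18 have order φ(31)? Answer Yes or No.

No

φ(31) = 31 − 1 = 30 = 2 · 3 · 5.
It suffices to check that the order of 18 is not a proper divisor of 30: compute 18^(30/q) for q ∈ {2, 3, 5}.
18^15 ≡ 1 (mod 31)  [q = 2: ≡ 1 ✗]
18^10 ≡ 5 (mod 31)  [q = 3: ≢ 1 ✓]
18^6 ≡ 16 (mod 31)  [q = 5: ≢ 1 ✓]
Since 18^15 ≡ 1, the order of 18 divides 15 < 30, so 18 is not a primitive root.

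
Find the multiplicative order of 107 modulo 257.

256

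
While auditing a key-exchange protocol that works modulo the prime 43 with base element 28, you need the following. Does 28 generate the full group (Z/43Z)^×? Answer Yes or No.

Yes

φ(43) = 43 − 1 = 42 = 2 · 3 · 7.
It suffices to check that the order of 28 is not a proper divisor of 42: compute 28^(42/q) for q ∈ {2, 3, 7}.
28^21 ≡ 42 (mod 43)  [q = 2: ≢ 1 ✓]
28^14 ≡ 6 (mod 43)  [q = 3: ≢ 1 ✓]
28^6 ≡ 11 (mod 43)  [q = 7: ≢ 1 ✓]
Every test exponent gives a nontrivial residue, hence 28 generates the full group.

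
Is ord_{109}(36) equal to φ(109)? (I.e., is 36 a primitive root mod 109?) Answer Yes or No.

φ(109) = 109 − 1 = 108 = 2^2 · 3^3.
36 is a primitive root mod 109 iff 36^(φ(109)/q) ≢ 1 for every prime q | φ(109), i.e. q ∈ {2, 3}.
36^54 ≡ 1 (mod 109)  [q = 2: ≡ 1 ✗]
36^36 ≡ 45 (mod 109)  [q = 3: ≢ 1 ✓]
Since 36^54 ≡ 1, the order of 36 divides 54 < 108, so 36 is not a primitive root.

No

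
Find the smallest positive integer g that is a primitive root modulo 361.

2

φ(361) = φ(19^2) = 19·(19−1) = 342 = 2 · 3^2 · 19.
Test candidates g = 2, 3, … against the prime factors q ∈ {2, 3, 19} of φ(361): g is a generator iff g^(342/q) ≢ 1 for every such q.
g = 2: 2^171 ≡ 360; 2^114 ≡ 292; 2^18 ≡ 58 — none is 1, so 2 is a primitive root.
Hence the least primitive root of 361 is 2.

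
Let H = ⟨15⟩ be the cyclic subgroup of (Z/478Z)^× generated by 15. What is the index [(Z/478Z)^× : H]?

2

The order of 15 must divide φ(478) = φ(2)·φ(239) = 1·238 = 238 = 2 · 7 · 17.
Divisors of 238: 1, 2, 7, 14, 17, 34, 119, 238.
Check 15^d mod 478 for each divisor in increasing order:
15^1 ≡ 15
15^2 ≡ 225
15^7 ≡ 187
15^14 ≡ 75
15^17 ≡ 263
15^34 ≡ 337
15^119 ≡ 1
The order of 15 is 119, so the subgroup it generates has 119 elements.
The index is φ(478) / ord(15) = 238 / 119 = 2.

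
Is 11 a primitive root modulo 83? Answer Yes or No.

φ(83) = 83 − 1 = 82 = 2 · 41.
Test 11^(82/q) mod 83 for each prime factor q of 82:
11^41 ≡ 1 (mod 83)  [q = 2: ≡ 1 ✗]
11^2 ≡ 38 (mod 83)  [q = 41: ≢ 1 ✓]
11^41 ≡ 1 shows ord(11) | 41, strictly less than φ(83); not a primitive root.

No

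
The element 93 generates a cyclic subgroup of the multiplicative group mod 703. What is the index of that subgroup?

The order of 93 must divide φ(703) = φ(19·37) = (19−1)·(37−1) = 18·36 = 648 = 2^3 · 3^4.
Divisors of 648: 1, 2, 3, 4, 6, 8, 9, 12, 18, 24, 27, 36, 54, 72, 81, 108, 162, 216, 324, 648.
Evaluate successive powers at the divisors of 648:
93^1 ≡ 93 (mod 703)
93^2 ≡ 213 (mod 703)
93^3 ≡ 125 (mod 703)
93^4 ≡ 377 (mod 703)
93^6 ≡ 159 (mod 703)
93^8 ≡ 123 (mod 703)
93^9 ≡ 191 (mod 703)
93^12 ≡ 676 (mod 703)
93^18 ≡ 628 (mod 703)
93^24 ≡ 26 (mod 703)
93^27 ≡ 438 (mod 703)
93^36 ≡ 1 (mod 703) ✓
Thus |⟨93⟩| = ord(93) = 36.
The index is φ(703) / ord(93) = 648 / 36 = 18.

18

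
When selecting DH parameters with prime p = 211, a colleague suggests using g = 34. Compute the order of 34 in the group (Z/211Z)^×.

21

The order of 34 must divide φ(211) = 211 − 1 = 210 = 2 · 3 · 5 · 7.
Divisors of 210: 1, 2, 3, 5, 6, 7, 10, 14, 15, 21, 30, 35, 42, 70, 105, 210.
Check 34^d mod 211 for each divisor in increasing order:
34^1 ≡ 34 (mod 211)
34^2 ≡ 101 (mod 211)
34^3 ≡ 58 (mod 211)
34^5 ≡ 161 (mod 211)
34^6 ≡ 199 (mod 211)
34^7 ≡ 14 (mod 211)
34^10 ≡ 179 (mod 211)
34^14 ≡ 196 (mod 211)
34^15 ≡ 123 (mod 211)
34^21 ≡ 1 (mod 211) ✓
Therefore the multiplicative order of 34 modulo 211 is 21.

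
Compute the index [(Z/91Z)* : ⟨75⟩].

Since 75 ∈ (Z/91Z)^×, its order divides φ(91) = φ(7·13) = (7−1)·(13−1) = 6·12 = 72 = 2^3 · 3^2.
Divisors of 72: 1, 2, 3, 4, 6, 8, 9, 12, 18, 24, 36, 72.
Evaluate successive powers at the divisors of 72:
75^1 ≡ 75 (mod 91)
75^2 ≡ 74 (mod 91)
75^3 ≡ 90 (mod 91)
75^4 ≡ 16 (mod 91)
75^6 ≡ 1 (mod 91) ✓
The order of 75 is 6, so the subgroup it generates has 6 elements.
The index is φ(91) / ord(75) = 72 / 6 = 12.

12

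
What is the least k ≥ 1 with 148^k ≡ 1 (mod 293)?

73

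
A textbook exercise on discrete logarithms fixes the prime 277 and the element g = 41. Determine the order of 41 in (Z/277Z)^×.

Since 41 ∈ (Z/277Z)^×, its order divides φ(277) = 277 − 1 = 276 = 2^2 · 3 · 23.
Divisors of 276: 1, 2, 3, 4, 6, 12, 23, 46, 69, 92, 138, 276.
Compute 41^d (mod 277) for the divisors d until we hit 1:
41^1 ≡ 41 (mod 277)
41^2 ≡ 19 (mod 277)
41^3 ≡ 225 (mod 277)
41^4 ≡ 84 (mod 277)
41^6 ≡ 211 (mod 277)
41^12 ≡ 201 (mod 277)
41^23 ≡ 276 (mod 277)
41^46 ≡ 1 (mod 277) ✓
The smallest such exponent is 46, so the order of 41 is 46.

46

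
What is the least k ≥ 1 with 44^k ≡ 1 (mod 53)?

13

ord(44) | φ(53) = 53 − 1 = 52 = 2^2 · 13.
Divisors of 52: 1, 2, 4, 13, 26, 52.
Evaluate successive powers at the divisors of 52:
44^1 ≡ 44
44^2 ≡ 28
44^4 ≡ 42
44^13 ≡ 1
So ord_53(44) = 13.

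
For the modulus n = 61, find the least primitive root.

2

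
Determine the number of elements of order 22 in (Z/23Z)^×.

φ(23) = 23 − 1 = 22 = 2 · 11.
(Z/23Z)^× is cyclic (|G| = 22); a cyclic group of order m has exactly φ(d) elements of each order d | m, and none otherwise.
22 = 2 · 11 divides 22, and φ(22) = 10.

10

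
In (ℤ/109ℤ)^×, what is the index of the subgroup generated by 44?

1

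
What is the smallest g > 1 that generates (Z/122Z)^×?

7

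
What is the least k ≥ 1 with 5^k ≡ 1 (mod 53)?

ord(5) | φ(53) = 53 − 1 = 52 = 2^2 · 13.
Divisors of 52: 1, 2, 4, 13, 26, 52.
Evaluate successive powers at the divisors of 52:
5^1 ≡ 5
5^2 ≡ 25
5^4 ≡ 42
5^13 ≡ 23
5^26 ≡ 52
5^52 ≡ 1
The smallest such exponent is 52, so the order of 5 is 52.

52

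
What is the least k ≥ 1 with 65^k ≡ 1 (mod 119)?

48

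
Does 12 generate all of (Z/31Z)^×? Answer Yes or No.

φ(31) = 31 − 1 = 30 = 2 · 3 · 5.
Test 12^(30/q) mod 31 for each prime factor q of 30:
12^15 ≡ 30 (mod 31)  [q = 2: ≢ 1 ✓]
12^10 ≡ 25 (mod 31)  [q = 3: ≢ 1 ✓]
12^6 ≡ 2 (mod 31)  [q = 5: ≢ 1 ✓]
Every test exponent gives a nontrivial residue, hence 12 generates the full group.

Yes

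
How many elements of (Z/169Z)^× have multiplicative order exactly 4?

2

φ(169) = φ(13^2) = 13·(13−1) = 156 = 2^2 · 3 · 13.
In a cyclic group of order 156, there are φ(d) elements of order d for each divisor d of 156, and zero for non-divisors.
4 = 2^2 divides 156, and φ(4) = 2.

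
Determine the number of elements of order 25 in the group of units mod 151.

20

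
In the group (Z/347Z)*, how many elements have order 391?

0

φ(347) = 347 − 1 = 346 = 2 · 173.
Since (Z/347Z)^× is cyclic of order 346, the number of elements of order d is φ(d) when d | 346 and 0 otherwise.
Here 346 is not a multiple of 391, so there are no elements of order 391.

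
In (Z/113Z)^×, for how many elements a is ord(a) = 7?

6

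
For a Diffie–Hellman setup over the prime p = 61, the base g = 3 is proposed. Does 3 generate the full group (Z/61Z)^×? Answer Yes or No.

No

φ(61) = 61 − 1 = 60 = 2^2 · 3 · 5.
It suffices to check that the order of 3 is not a proper divisor of 60: compute 3^(60/q) for q ∈ {2, 3, 5}.
3^30 ≡ 1 (mod 61)  [q = 2: ≡ 1 ✗]
3^20 ≡ 1 (mod 61)  [q = 3: ≡ 1 ✗]
3^12 ≡ 9 (mod 61)  [q = 5: ≢ 1 ✓]
Since 3^30 ≡ 1, the order of 3 divides 30 < 60, so 3 is not a primitive root.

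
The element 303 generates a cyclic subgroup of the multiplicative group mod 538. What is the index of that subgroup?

The order of 303 must divide φ(538) = φ(2)·φ(269) = 1·268 = 268 = 2^2 · 67.
Divisors of 268: 1, 2, 4, 67, 134, 268.
Check 303^d mod 538 for each divisor in increasing order:
303^1 ≡ 303 (mod 538)
303^2 ≡ 349 (mod 538)
303^4 ≡ 213 (mod 538)
303^67 ≡ 537 (mod 538)
303^134 ≡ 1 (mod 538) ✓
Thus |⟨303⟩| = ord(303) = 134.
[(Z/538Z)^× : ⟨303⟩] = 268/134 = 2.

2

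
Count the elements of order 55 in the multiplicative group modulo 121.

40

φ(121) = φ(11^2) = 11·(11−1) = 110 = 2 · 5 · 11.
(Z/121Z)^× is cyclic (|G| = 110); a cyclic group of order m has exactly φ(d) elements of each order d | m, and none otherwise.
55 = 5 · 11 divides 110, and φ(55) = 40.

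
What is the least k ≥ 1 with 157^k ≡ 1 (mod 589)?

45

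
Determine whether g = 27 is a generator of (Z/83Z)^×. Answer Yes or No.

No

φ(83) = 83 − 1 = 82 = 2 · 41.
Test 27^(82/q) mod 83 for each prime factor q of 82:
27^41 ≡ 1 (mod 83)  [q = 2: ≡ 1 ✗]
27^2 ≡ 65 (mod 83)  [q = 41: ≢ 1 ✓]
The check at q = 2 fails, so 27 generates a proper subgroup.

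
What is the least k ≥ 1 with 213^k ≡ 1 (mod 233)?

232

Since 213 ∈ (Z/233Z)^×, its order divides φ(233) = 233 − 1 = 232 = 2^3 · 29.
Divisors of 232: 1, 2, 4, 8, 29, 58, 116, 232.
Check 213^d mod 233 for each divisor in increasing order:
213^1 ≡ 213
213^2 ≡ 167
213^4 ≡ 162
213^8 ≡ 148
213^29 ≡ 221
213^58 ≡ 144
213^116 ≡ 232
213^232 ≡ 1
The smallest such exponent is 232, so the order of 213 is 232.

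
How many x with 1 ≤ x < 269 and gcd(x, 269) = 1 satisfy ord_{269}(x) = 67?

φ(269) = 269 − 1 = 268 = 2^2 · 67.
(Z/269Z)^× is cyclic (|G| = 268); a cyclic group of order m has exactly φ(d) elements of each order d | m, and none otherwise.
67 | 268, and φ(67) = 67 − 1 = 66.

66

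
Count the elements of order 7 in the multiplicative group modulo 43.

φ(43) = 43 − 1 = 42 = 2 · 3 · 7.
Since (Z/43Z)^× is cyclic of order 42, the number of elements of order d is φ(d) when d | 42 and 0 otherwise.
7 | 42, and φ(7) = 7 − 1 = 6.

6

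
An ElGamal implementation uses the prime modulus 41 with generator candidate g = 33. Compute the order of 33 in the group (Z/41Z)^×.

20

By Lagrange's theorem, ord_41(33) divides φ(41) = 41 − 1 = 40 = 2^3 · 5.
Divisors of 40: 1, 2, 4, 5, 8, 10, 20, 40.
Compute 33^d (mod 41) for the divisors d until we hit 1:
33^1 ≡ 33 (mod 41)
33^2 ≡ 23 (mod 41)
33^4 ≡ 37 (mod 41)
33^5 ≡ 32 (mod 41)
33^8 ≡ 16 (mod 41)
33^10 ≡ 40 (mod 41)
33^20 ≡ 1 (mod 41) ✓
Therefore the multiplicative order of 33 modulo 41 is 20.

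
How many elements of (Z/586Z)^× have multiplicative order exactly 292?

φ(586) = φ(2)·φ(293) = 1·292 = 292 = 2^2 · 73.
(Z/586Z)^× is cyclic (|G| = 292); a cyclic group of order m has exactly φ(d) elements of each order d | m, and none otherwise.
292 = 2^2 · 73 divides 292, and φ(292) = 144.

144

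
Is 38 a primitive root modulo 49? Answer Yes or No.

Yes

φ(49) = φ(7^2) = 7·(7−1) = 42 = 2 · 3 · 7.
It suffices to check that the order of 38 is not a proper divisor of 42: compute 38^(42/q) for q ∈ {2, 3, 7}.
38^21 ≡ 48 (mod 49)  [q = 2: ≢ 1 ✓]
38^14 ≡ 30 (mod 49)  [q = 3: ≢ 1 ✓]
38^6 ≡ 15 (mod 49)  [q = 7: ≢ 1 ✓]
None equal 1, so ord_49(38) = 42: 38 is a primitive root.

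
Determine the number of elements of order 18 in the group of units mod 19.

6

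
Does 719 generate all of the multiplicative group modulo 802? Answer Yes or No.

φ(802) = φ(2)·φ(401) = 1·400 = 400 = 2^4 · 5^2.
It suffices to check that the order of 719 is not a proper divisor of 400: compute 719^(400/q) for q ∈ {2, 5}.
719^200 ≡ 1 (mod 802)  [q = 2: ≡ 1 ✗]
719^80 ≡ 1 (mod 802)  [q = 5: ≡ 1 ✗]
Since 719^200 ≡ 1, the order of 719 divides 200 < 400, so 719 is not a primitive root.

No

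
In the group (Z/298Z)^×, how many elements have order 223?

0

φ(298) = φ(2)·φ(149) = 1·148 = 148 = 2^2 · 37.
(Z/298Z)^× is cyclic (|G| = 148); a cyclic group of order m has exactly φ(d) elements of each order d | m, and none otherwise.
Here 148 is not a multiple of 223, so there are no elements of order 223.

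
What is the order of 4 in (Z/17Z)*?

4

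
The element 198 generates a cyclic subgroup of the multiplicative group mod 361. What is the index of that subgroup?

3

ord(198) | φ(361) = φ(19^2) = 19·(19−1) = 342 = 2 · 3^2 · 19.
Divisors of 342: 1, 2, 3, 6, 9, 18, 19, 38, 57, 114, 171, 342.
Evaluate successive powers at the divisors of 342:
198^1 ≡ 198 (mod 361)
198^2 ≡ 216 (mod 361)
198^3 ≡ 170 (mod 361)
198^6 ≡ 20 (mod 361)
198^9 ≡ 151 (mod 361)
198^18 ≡ 58 (mod 361)
198^19 ≡ 293 (mod 361)
198^38 ≡ 292 (mod 361)
198^57 ≡ 360 (mod 361)
198^114 ≡ 1 (mod 361) ✓
So ord_361(198) = 114, hence |⟨198⟩| = 114.
[(Z/361Z)^× : ⟨198⟩] = 342/114 = 3.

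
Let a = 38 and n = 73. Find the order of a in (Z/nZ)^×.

36

Since 38 ∈ (Z/73Z)^×, its order divides φ(73) = 73 − 1 = 72 = 2^3 · 3^2.
Divisors of 72: 1, 2, 3, 4, 6, 8, 9, 12, 18, 24, 36, 72.
Compute 38^d (mod 73) for the divisors d until we hit 1:
38^1 ≡ 38
38^2 ≡ 57
38^3 ≡ 49
38^4 ≡ 37
38^6 ≡ 65
38^8 ≡ 55
38^9 ≡ 46
38^12 ≡ 64
38^18 ≡ 72
38^24 ≡ 8
38^36 ≡ 1
The smallest such exponent is 36, so the order of 38 is 36.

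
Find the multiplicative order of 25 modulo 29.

ord(25) | φ(29) = 29 − 1 = 28 = 2^2 · 7.
Divisors of 28: 1, 2, 4, 7, 14, 28.
Test each divisor d:
25^1 ≡ 25 (mod 29)
25^2 ≡ 16 (mod 29)
25^4 ≡ 24 (mod 29)
25^7 ≡ 1 (mod 29) ✓
So ord_29(25) = 7.

7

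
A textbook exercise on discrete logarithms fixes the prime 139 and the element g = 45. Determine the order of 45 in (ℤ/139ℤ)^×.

The order of 45 must divide φ(139) = 139 − 1 = 138 = 2 · 3 · 23.
Divisors of 138: 1, 2, 3, 6, 23, 46, 69, 138.
Check 45^d mod 139 for each divisor in increasing order:
45^1 ≡ 45
45^2 ≡ 79
45^3 ≡ 80
45^6 ≡ 6
45^23 ≡ 1
Hence ord(45) = 23.

23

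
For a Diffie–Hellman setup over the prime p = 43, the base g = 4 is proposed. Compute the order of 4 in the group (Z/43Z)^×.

The order of 4 must divide φ(43) = 43 − 1 = 42 = 2 · 3 · 7.
Divisors of 42: 1, 2, 3, 6, 7, 14, 21, 42.
Evaluate successive powers at the divisors of 42:
4^1 ≡ 4
4^2 ≡ 16
4^3 ≡ 21
4^6 ≡ 11
4^7 ≡ 1
Hence ord(4) = 7.

7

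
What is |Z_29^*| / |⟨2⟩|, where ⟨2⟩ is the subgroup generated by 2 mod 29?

By Lagrange's theorem, ord_29(2) divides φ(29) = 29 − 1 = 28 = 2^2 · 7.
Divisors of 28: 1, 2, 4, 7, 14, 28.
Compute 2^d (mod 29) for the divisors d until we hit 1:
2^1 ≡ 2
2^2 ≡ 4
2^4 ≡ 16
2^7 ≡ 12
2^14 ≡ 28
2^28 ≡ 1
The order of 2 is 28, so the subgroup it generates has 28 elements.
The index is φ(29) / ord(2) = 28 / 28 = 1.

1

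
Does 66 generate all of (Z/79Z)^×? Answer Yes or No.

φ(79) = 79 − 1 = 78 = 2 · 3 · 13.
An element g generates (Z/79Z)^× iff g^(78/q) ≢ 1 (mod 79) for each prime q ∈ {2, 3, 13}.
66^39 ≡ 78 (mod 79)  [q = 2: ≢ 1 ✓]
66^26 ≡ 23 (mod 79)  [q = 3: ≢ 1 ✓]
66^6 ≡ 67 (mod 79)  [q = 13: ≢ 1 ✓]
Every test exponent gives a nontrivial residue, hence 66 generates the full group.

Yes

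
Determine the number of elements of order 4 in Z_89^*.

2

φ(89) = 89 − 1 = 88 = 2^3 · 11.
Since (Z/89Z)^× is cyclic of order 88, the number of elements of order d is φ(d) when d | 88 and 0 otherwise.
4 = 2^2 divides 88, and φ(4) = 2.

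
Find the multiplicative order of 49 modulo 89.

Since 49 ∈ (Z/89Z)^×, its order divides φ(89) = 89 − 1 = 88 = 2^3 · 11.
Divisors of 88: 1, 2, 4, 8, 11, 22, 44, 88.
Check 49^d mod 89 for each divisor in increasing order:
49^1 ≡ 49 (mod 89)
49^2 ≡ 87 (mod 89)
49^4 ≡ 4 (mod 89)
49^8 ≡ 16 (mod 89)
49^11 ≡ 34 (mod 89)
49^22 ≡ 88 (mod 89)
49^44 ≡ 1 (mod 89) ✓
Therefore the multiplicative order of 49 modulo 89 is 44.

44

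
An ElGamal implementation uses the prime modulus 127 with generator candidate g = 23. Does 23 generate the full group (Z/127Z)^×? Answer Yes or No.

φ(127) = 127 − 1 = 126 = 2 · 3^2 · 7.
Test 23^(126/q) mod 127 for each prime factor q of 126:
23^63 ≡ 126 (mod 127)  [q = 2: ≢ 1 ✓]
23^42 ≡ 107 (mod 127)  [q = 3: ≢ 1 ✓]
23^18 ≡ 16 (mod 127)  [q = 7: ≢ 1 ✓]
All checks pass, so 23 has order 126 and is a primitive root modulo 127.

Yes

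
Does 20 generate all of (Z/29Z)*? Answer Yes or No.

No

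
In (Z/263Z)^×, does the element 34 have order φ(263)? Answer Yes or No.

No

φ(263) = 263 − 1 = 262 = 2 · 131.
It suffices to check that the order of 34 is not a proper divisor of 262: compute 34^(262/q) for q ∈ {2, 131}.
34^131 ≡ 1 (mod 263)  [q = 2: ≡ 1 ✗]
34^2 ≡ 104 (mod 263)  [q = 131: ≢ 1 ✓]
34^131 ≡ 1 shows ord(34) | 131, strictly less than φ(263); not a primitive root.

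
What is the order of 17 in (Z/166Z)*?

41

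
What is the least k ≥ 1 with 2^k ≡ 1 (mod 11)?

By Lagrange's theorem, ord_11(2) divides φ(11) = 11 − 1 = 10 = 2 · 5.
Divisors of 10: 1, 2, 5, 10.
Test each divisor d:
2^1 ≡ 2
2^2 ≡ 4
2^5 ≡ 10
2^10 ≡ 1
The smallest such exponent is 10, so the order of 2 is 10.

10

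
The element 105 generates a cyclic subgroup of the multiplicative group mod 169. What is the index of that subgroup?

12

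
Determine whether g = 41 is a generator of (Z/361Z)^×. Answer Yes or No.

Yes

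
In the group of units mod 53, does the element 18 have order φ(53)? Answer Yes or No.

Yes

φ(53) = 53 − 1 = 52 = 2^2 · 13.
It suffices to check that the order of 18 is not a proper divisor of 52: compute 18^(52/q) for q ∈ {2, 13}.
18^26 ≡ 52 (mod 53)  [q = 2: ≢ 1 ✓]
18^4 ≡ 36 (mod 53)  [q = 13: ≢ 1 ✓]
Every test exponent gives a nontrivial residue, hence 18 generates the full group.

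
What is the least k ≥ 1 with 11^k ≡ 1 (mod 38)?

Since 11 ∈ (Z/38Z)^×, its order divides φ(38) = φ(2)·φ(19) = 1·18 = 18 = 2 · 3^2.
Divisors of 18: 1, 2, 3, 6, 9, 18.
Evaluate successive powers at the divisors of 18:
11^1 ≡ 11 (mod 38)
11^2 ≡ 7 (mod 38)
11^3 ≡ 1 (mod 38) ✓
Therefore the multiplicative order of 11 modulo 38 is 3.

3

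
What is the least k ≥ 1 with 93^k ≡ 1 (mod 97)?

24

By Lagrange's theorem, ord_97(93) divides φ(97) = 97 − 1 = 96 = 2^5 · 3.
Divisors of 96: 1, 2, 3, 4, 6, 8, 12, 16, 24, 32, 48, 96.
Check 93^d mod 97 for each divisor in increasing order:
93^1 ≡ 93 (mod 97)
93^2 ≡ 16 (mod 97)
93^3 ≡ 33 (mod 97)
93^4 ≡ 62 (mod 97)
93^6 ≡ 22 (mod 97)
93^8 ≡ 61 (mod 97)
93^12 ≡ 96 (mod 97)
93^16 ≡ 35 (mod 97)
93^24 ≡ 1 (mod 97) ✓
Therefore the multiplicative order of 93 modulo 97 is 24.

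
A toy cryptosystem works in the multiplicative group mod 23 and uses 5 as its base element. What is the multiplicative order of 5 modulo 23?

22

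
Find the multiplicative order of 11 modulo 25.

The order of 11 must divide φ(25) = φ(5^2) = 5·(5−1) = 20 = 2^2 · 5.
Divisors of 20: 1, 2, 4, 5, 10, 20.
Compute 11^d (mod 25) for the divisors d until we hit 1:
11^1 ≡ 11 (mod 25)
11^2 ≡ 21 (mod 25)
11^4 ≡ 16 (mod 25)
11^5 ≡ 1 (mod 25) ✓
So ord_25(11) = 5.

5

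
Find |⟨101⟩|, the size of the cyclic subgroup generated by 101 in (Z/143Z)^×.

30

The order of 101 must divide φ(143) = φ(11·13) = (11−1)·(13−1) = 10·12 = 120 = 2^3 · 3 · 5.
Divisors of 120: 1, 2, 3, 4, 5, 6, 8, 10, 12, 15, 20, 24, 30, 40, 60, 120.
Evaluate successive powers at the divisors of 120:
101^1 ≡ 101
101^2 ≡ 48
101^3 ≡ 129
101^4 ≡ 16
101^5 ≡ 43
101^6 ≡ 53
101^8 ≡ 113
101^10 ≡ 133
101^12 ≡ 92
101^15 ≡ 142
101^20 ≡ 100
101^24 ≡ 27
101^30 ≡ 1
Hence ord(101) = 30.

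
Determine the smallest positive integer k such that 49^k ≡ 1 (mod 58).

7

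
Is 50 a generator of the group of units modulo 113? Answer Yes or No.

φ(113) = 113 − 1 = 112 = 2^4 · 7.
50 is a primitive root mod 113 iff 50^(φ(113)/q) ≢ 1 for every prime q | φ(113), i.e. q ∈ {2, 7}.
50^56 ≡ 1 (mod 113)  [q = 2: ≡ 1 ✗]
50^16 ≡ 16 (mod 113)  [q = 7: ≢ 1 ✓]
The check at q = 2 fails, so 50 generates a proper subgroup.

No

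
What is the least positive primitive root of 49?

φ(49) = φ(7^2) = 7·(7−1) = 42 = 2 · 3 · 7.
g is a primitive root iff g^(42/q) ≢ 1 (mod 49) for each prime q ∈ {2, 3, 7}.
g = 2: 2^21 ≡ 1 — hits 1, so not a primitive root.
g = 3: 3^21 ≡ 48; 3^14 ≡ 30; 3^6 ≡ 43 — none is 1, so 3 is a primitive root.
So 3 is the smallest generator of (Z/49Z)^×.

3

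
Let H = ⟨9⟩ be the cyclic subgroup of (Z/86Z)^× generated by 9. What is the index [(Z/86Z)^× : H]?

2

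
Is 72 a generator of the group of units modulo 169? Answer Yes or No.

Yes

φ(169) = φ(13^2) = 13·(13−1) = 156 = 2^2 · 3 · 13.
An element g generates (Z/169Z)^× iff g^(156/q) ≢ 1 (mod 169) for each prime q ∈ {2, 3, 13}.
72^78 ≡ 168 (mod 169)  [q = 2: ≢ 1 ✓]
72^52 ≡ 22 (mod 169)  [q = 3: ≢ 1 ✓]
72^12 ≡ 157 (mod 169)  [q = 13: ≢ 1 ✓]
Every test exponent gives a nontrivial residue, hence 72 generates the full group.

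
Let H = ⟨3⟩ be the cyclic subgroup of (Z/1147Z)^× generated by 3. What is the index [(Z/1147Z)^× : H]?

12

The order of 3 must divide φ(1147) = φ(31·37) = (31−1)·(37−1) = 30·36 = 1080 = 2^3 · 3^3 · 5.
Divisors of 1080: 1, 2, 3, 4, 5, 6, 8, 9, 10, 12, 15, 18, 20, 24, 27, 30, 36, 40, 45, 54, 60, 72, 90, 108, 120, 135, 180, 216, 270, 360, 540, 1080.
Evaluate successive powers at the divisors of 1080:
3^1 ≡ 3
3^2 ≡ 9
3^3 ≡ 27
3^4 ≡ 81
3^5 ≡ 243
3^6 ≡ 729
3^8 ≡ 826
3^9 ≡ 184
3^10 ≡ 552
3^12 ≡ 380
3^15 ≡ 1084
3^18 ≡ 593
3^20 ≡ 749
3^24 ≡ 1025
3^27 ≡ 147
3^30 ≡ 528
3^36 ≡ 667
3^40 ≡ 118
3^45 ≡ 1146
3^54 ≡ 963
3^60 ≡ 63
3^72 ≡ 1000
3^90 ≡ 1
So ord_1147(3) = 90, hence |⟨3⟩| = 90.
Index = |(Z/1147Z)^×| / |⟨3⟩| = 1080 / 90 = 12.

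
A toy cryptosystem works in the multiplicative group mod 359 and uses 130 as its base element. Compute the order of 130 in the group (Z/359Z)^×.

358

By Lagrange's theorem, ord_359(130) divides φ(359) = 359 − 1 = 358 = 2 · 179.
Divisors of 358: 1, 2, 179, 358.
Evaluate successive powers at the divisors of 358:
130^1 ≡ 130 (mod 359)
130^2 ≡ 27 (mod 359)
130^179 ≡ 358 (mod 359)
130^358 ≡ 1 (mod 359) ✓
Hence ord(130) = 358.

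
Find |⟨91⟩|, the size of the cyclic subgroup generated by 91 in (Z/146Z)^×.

Since 91 ∈ (Z/146Z)^×, its order divides φ(146) = φ(2)·φ(73) = 1·72 = 72 = 2^3 · 3^2.
Divisors of 72: 1, 2, 3, 4, 6, 8, 9, 12, 18, 24, 36, 72.
Evaluate successive powers at the divisors of 72:
91^1 ≡ 91 (mod 146)
91^2 ≡ 105 (mod 146)
91^3 ≡ 65 (mod 146)
91^4 ≡ 75 (mod 146)
91^6 ≡ 137 (mod 146)
91^8 ≡ 77 (mod 146)
91^9 ≡ 145 (mod 146)
91^12 ≡ 81 (mod 146)
91^18 ≡ 1 (mod 146) ✓
Hence ord(91) = 18.

18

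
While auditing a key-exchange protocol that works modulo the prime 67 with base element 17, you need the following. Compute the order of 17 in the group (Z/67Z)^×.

33

ord(17) | φ(67) = 67 − 1 = 66 = 2 · 3 · 11.
Divisors of 66: 1, 2, 3, 6, 11, 22, 33, 66.
Evaluate successive powers at the divisors of 66:
17^1 ≡ 17
17^2 ≡ 21
17^3 ≡ 22
17^6 ≡ 15
17^11 ≡ 29
17^22 ≡ 37
17^33 ≡ 1
Hence ord(17) = 33.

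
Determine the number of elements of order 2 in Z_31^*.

φ(31) = 31 − 1 = 30 = 2 · 3 · 5.
(Z/31Z)^× is cyclic (|G| = 30); a cyclic group of order m has exactly φ(d) elements of each order d | m, and none otherwise.
2 | 30, and φ(2) = 2 − 1 = 1.

1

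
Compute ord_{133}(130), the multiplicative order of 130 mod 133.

9

By Lagrange's theorem, ord_133(130) divides φ(133) = φ(7·19) = (7−1)·(19−1) = 6·18 = 108 = 2^2 · 3^3.
Divisors of 108: 1, 2, 3, 4, 6, 9, 12, 18, 27, 36, 54, 108.
Compute 130^d (mod 133) for the divisors d until we hit 1:
130^1 ≡ 130
130^2 ≡ 9
130^3 ≡ 106
130^4 ≡ 81
130^6 ≡ 64
130^9 ≡ 1
The smallest such exponent is 9, so the order of 130 is 9.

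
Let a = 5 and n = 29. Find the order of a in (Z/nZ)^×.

14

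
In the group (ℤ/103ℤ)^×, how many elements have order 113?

0

φ(103) = 103 − 1 = 102 = 2 · 3 · 17.
(Z/103Z)^× is cyclic (|G| = 102); a cyclic group of order m has exactly φ(d) elements of each order d | m, and none otherwise.
Since 113 ∤ 102, the count is 0.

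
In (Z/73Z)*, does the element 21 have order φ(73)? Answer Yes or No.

No

φ(73) = 73 − 1 = 72 = 2^3 · 3^2.
An element g generates (Z/73Z)^× iff g^(72/q) ≢ 1 (mod 73) for each prime q ∈ {2, 3}.
21^36 ≡ 72 (mod 73)  [q = 2: ≢ 1 ✓]
21^24 ≡ 1 (mod 73)  [q = 3: ≡ 1 ✗]
Since 21^24 ≡ 1, the order of 21 divides 24 < 72, so 21 is not a primitive root.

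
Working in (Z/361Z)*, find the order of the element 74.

171

By Lagrange's theorem, ord_361(74) divides φ(361) = φ(19^2) = 19·(19−1) = 342 = 2 · 3^2 · 19.
Divisors of 342: 1, 2, 3, 6, 9, 18, 19, 38, 57, 114, 171, 342.
Check 74^d mod 361 for each divisor in increasing order:
74^1 ≡ 74 (mod 361)
74^2 ≡ 61 (mod 361)
74^3 ≡ 182 (mod 361)
74^6 ≡ 273 (mod 361)
74^9 ≡ 229 (mod 361)
74^18 ≡ 96 (mod 361)
74^19 ≡ 245 (mod 361)
74^38 ≡ 99 (mod 361)
74^57 ≡ 68 (mod 361)
74^114 ≡ 292 (mod 361)
74^171 ≡ 1 (mod 361) ✓
The smallest such exponent is 171, so the order of 74 is 171.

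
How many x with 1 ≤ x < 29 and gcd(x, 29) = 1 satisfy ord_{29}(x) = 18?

φ(29) = 29 − 1 = 28 = 2^2 · 7.
Since (Z/29Z)^× is cyclic of order 28, the number of elements of order d is φ(d) when d | 28 and 0 otherwise.
Since 18 ∤ 28, the count is 0.

0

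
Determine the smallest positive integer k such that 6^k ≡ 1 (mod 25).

5

The order of 6 must divide φ(25) = φ(5^2) = 5·(5−1) = 20 = 2^2 · 5.
Divisors of 20: 1, 2, 4, 5, 10, 20.
Test each divisor d:
6^1 ≡ 6 (mod 25)
6^2 ≡ 11 (mod 25)
6^4 ≡ 21 (mod 25)
6^5 ≡ 1 (mod 25) ✓
So ord_25(6) = 5.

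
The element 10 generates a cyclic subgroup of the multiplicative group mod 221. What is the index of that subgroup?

ord(10) | φ(221) = φ(13·17) = (13−1)·(17−1) = 12·16 = 192 = 2^6 · 3.
Divisors of 192: 1, 2, 3, 4, 6, 8, 12, 16, 24, 32, 48, 64, 96, 192.
Compute 10^d (mod 221) for the divisors d until we hit 1:
10^1 ≡ 10 (mod 221)
10^2 ≡ 100 (mod 221)
10^3 ≡ 116 (mod 221)
10^4 ≡ 55 (mod 221)
10^6 ≡ 196 (mod 221)
10^8 ≡ 152 (mod 221)
10^12 ≡ 183 (mod 221)
10^16 ≡ 120 (mod 221)
10^24 ≡ 118 (mod 221)
10^32 ≡ 35 (mod 221)
10^48 ≡ 1 (mod 221) ✓
So ord_221(10) = 48, hence |⟨10⟩| = 48.
Index = |(Z/221Z)^×| / |⟨10⟩| = 192 / 48 = 4.

4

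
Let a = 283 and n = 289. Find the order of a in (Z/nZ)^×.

272

ord(283) | φ(289) = φ(17^2) = 17·(17−1) = 272 = 2^4 · 17.
Divisors of 272: 1, 2, 4, 8, 16, 17, 34, 68, 136, 272.
Test each divisor d:
283^1 ≡ 283
283^2 ≡ 36
283^4 ≡ 140
283^8 ≡ 237
283^16 ≡ 103
283^17 ≡ 249
283^34 ≡ 155
283^68 ≡ 38
283^136 ≡ 288
283^272 ≡ 1
Hence ord(283) = 272.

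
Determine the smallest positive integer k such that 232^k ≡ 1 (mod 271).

By Lagrange's theorem, ord_271(232) divides φ(271) = 271 − 1 = 270 = 2 · 3^3 · 5.
Divisors of 270: 1, 2, 3, 5, 6, 9, 10, 15, 18, 27, 30, 45, 54, 90, 135, 270.
Evaluate successive powers at the divisors of 270:
232^1 ≡ 232 (mod 271)
232^2 ≡ 166 (mod 271)
232^3 ≡ 30 (mod 271)
232^5 ≡ 102 (mod 271)
232^6 ≡ 87 (mod 271)
232^9 ≡ 171 (mod 271)
232^10 ≡ 106 (mod 271)
232^15 ≡ 243 (mod 271)
232^18 ≡ 244 (mod 271)
232^27 ≡ 261 (mod 271)
232^30 ≡ 242 (mod 271)
232^45 ≡ 270 (mod 271)
232^54 ≡ 100 (mod 271)
232^90 ≡ 1 (mod 271) ✓
So ord_271(232) = 90.

90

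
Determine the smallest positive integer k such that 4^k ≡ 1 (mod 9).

By Lagrange's theorem, ord_9(4) divides φ(9) = φ(3^2) = 3·(3−1) = 6 = 2 · 3.
Divisors of 6: 1, 2, 3, 6.
Check 4^d mod 9 for each divisor in increasing order:
4^1 ≡ 4 (mod 9)
4^2 ≡ 7 (mod 9)
4^3 ≡ 1 (mod 9) ✓
Therefore the multiplicative order of 4 modulo 9 is 3.

3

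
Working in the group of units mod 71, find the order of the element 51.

ord(51) | φ(71) = 71 − 1 = 70 = 2 · 5 · 7.
Divisors of 70: 1, 2, 5, 7, 10, 14, 35, 70.
Compute 51^d (mod 71) for the divisors d until we hit 1:
51^1 ≡ 51 (mod 71)
51^2 ≡ 45 (mod 71)
51^5 ≡ 41 (mod 71)
51^7 ≡ 70 (mod 71)
51^10 ≡ 48 (mod 71)
51^14 ≡ 1 (mod 71) ✓
Therefore the multiplicative order of 51 modulo 71 is 14.

14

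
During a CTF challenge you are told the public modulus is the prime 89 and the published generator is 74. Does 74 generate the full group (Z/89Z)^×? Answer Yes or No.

φ(89) = 89 − 1 = 88 = 2^3 · 11.
Test 74^(88/q) mod 89 for each prime factor q of 88:
74^44 ≡ 88 (mod 89)  [q = 2: ≢ 1 ✓]
74^8 ≡ 78 (mod 89)  [q = 11: ≢ 1 ✓]
Every test exponent gives a nontrivial residue, hence 74 generates the full group.

Yes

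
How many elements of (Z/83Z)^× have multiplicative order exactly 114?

0

φ(83) = 83 − 1 = 82 = 2 · 41.
(Z/83Z)^× is cyclic (|G| = 82); a cyclic group of order m has exactly φ(d) elements of each order d | m, and none otherwise.
114 does not divide 82, so no element of (Z/83Z)^× has order 114.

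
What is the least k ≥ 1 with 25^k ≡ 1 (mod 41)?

10

The order of 25 must divide φ(41) = 41 − 1 = 40 = 2^3 · 5.
Divisors of 40: 1, 2, 4, 5, 8, 10, 20, 40.
Check 25^d mod 41 for each divisor in increasing order:
25^1 ≡ 25 (mod 41)
25^2 ≡ 10 (mod 41)
25^4 ≡ 18 (mod 41)
25^5 ≡ 40 (mod 41)
25^8 ≡ 37 (mod 41)
25^10 ≡ 1 (mod 41) ✓
The smallest such exponent is 10, so the order of 25 is 10.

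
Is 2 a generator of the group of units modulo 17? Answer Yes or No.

No

φ(17) = 17 − 1 = 16 = 2^4.
An element g generates (Z/17Z)^× iff g^(16/q) ≢ 1 (mod 17) for each prime q ∈ {2}.
2^8 ≡ 1 (mod 17)  [q = 2: ≡ 1 ✗]
Since 2^8 ≡ 1, the order of 2 divides 8 < 16, so 2 is not a primitive root.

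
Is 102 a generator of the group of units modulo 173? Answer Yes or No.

φ(173) = 173 − 1 = 172 = 2^2 · 43.
102 is a primitive root mod 173 iff 102^(φ(173)/q) ≢ 1 for every prime q | φ(173), i.e. q ∈ {2, 43}.
102^86 ≡ 172 (mod 173)  [q = 2: ≢ 1 ✓]
102^4 ≡ 57 (mod 173)  [q = 43: ≢ 1 ✓]
None equal 1, so ord_173(102) = 172: 102 is a primitive root.

Yes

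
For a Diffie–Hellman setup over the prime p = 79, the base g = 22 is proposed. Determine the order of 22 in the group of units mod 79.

Since 22 ∈ (Z/79Z)^×, its order divides φ(79) = 79 − 1 = 78 = 2 · 3 · 13.
Divisors of 78: 1, 2, 3, 6, 13, 26, 39, 78.
Check 22^d mod 79 for each divisor in increasing order:
22^1 ≡ 22
22^2 ≡ 10
22^3 ≡ 62
22^6 ≡ 52
22^13 ≡ 1
So ord_79(22) = 13.

13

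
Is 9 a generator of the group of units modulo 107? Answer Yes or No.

No

φ(107) = 107 − 1 = 106 = 2 · 53.
An element g generates (Z/107Z)^× iff g^(106/q) ≢ 1 (mod 107) for each prime q ∈ {2, 53}.
9^53 ≡ 1 (mod 107)  [q = 2: ≡ 1 ✗]
9^2 ≡ 81 (mod 107)  [q = 53: ≢ 1 ✓]
9^53 ≡ 1 shows ord(9) | 53, strictly less than φ(107); not a primitive root.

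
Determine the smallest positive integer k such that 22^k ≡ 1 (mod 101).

50

ord(22) | φ(101) = 101 − 1 = 100 = 2^2 · 5^2.
Divisors of 100: 1, 2, 4, 5, 10, 20, 25, 50, 100.
Compute 22^d (mod 101) for the divisors d until we hit 1:
22^1 ≡ 22 (mod 101)
22^2 ≡ 80 (mod 101)
22^4 ≡ 37 (mod 101)
22^5 ≡ 6 (mod 101)
22^10 ≡ 36 (mod 101)
22^20 ≡ 84 (mod 101)
22^25 ≡ 100 (mod 101)
22^50 ≡ 1 (mod 101) ✓
The smallest such exponent is 50, so the order of 22 is 50.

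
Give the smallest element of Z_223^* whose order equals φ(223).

3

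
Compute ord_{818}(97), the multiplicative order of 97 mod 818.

408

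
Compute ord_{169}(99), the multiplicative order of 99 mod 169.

4

Since 99 ∈ (Z/169Z)^×, its order divides φ(169) = φ(13^2) = 13·(13−1) = 156 = 2^2 · 3 · 13.
Divisors of 156: 1, 2, 3, 4, 6, 12, 13, 26, 39, 52, 78, 156.
Compute 99^d (mod 169) for the divisors d until we hit 1:
99^1 ≡ 99
99^2 ≡ 168
99^3 ≡ 70
99^4 ≡ 1
So ord_169(99) = 4.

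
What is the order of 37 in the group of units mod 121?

By Lagrange's theorem, ord_121(37) divides φ(121) = φ(11^2) = 11·(11−1) = 110 = 2 · 5 · 11.
Divisors of 110: 1, 2, 5, 10, 11, 22, 55, 110.
Check 37^d mod 121 for each divisor in increasing order:
37^1 ≡ 37 (mod 121)
37^2 ≡ 38 (mod 121)
37^5 ≡ 67 (mod 121)
37^10 ≡ 12 (mod 121)
37^11 ≡ 81 (mod 121)
37^22 ≡ 27 (mod 121)
37^55 ≡ 1 (mod 121) ✓
Therefore the multiplicative order of 37 modulo 121 is 55.

55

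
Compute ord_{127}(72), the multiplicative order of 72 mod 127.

The order of 72 must divide φ(127) = 127 − 1 = 126 = 2 · 3^2 · 7.
Divisors of 126: 1, 2, 3, 6, 7, 9, 14, 18, 21, 42, 63, 126.
Evaluate successive powers at the divisors of 126:
72^1 ≡ 72 (mod 127)
72^2 ≡ 104 (mod 127)
72^3 ≡ 122 (mod 127)
72^6 ≡ 25 (mod 127)
72^7 ≡ 22 (mod 127)
72^9 ≡ 2 (mod 127)
72^14 ≡ 103 (mod 127)
72^18 ≡ 4 (mod 127)
72^21 ≡ 107 (mod 127)
72^42 ≡ 19 (mod 127)
72^63 ≡ 1 (mod 127) ✓
So ord_127(72) = 63.

63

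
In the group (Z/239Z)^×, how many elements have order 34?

16

φ(239) = 239 − 1 = 238 = 2 · 7 · 17.
In a cyclic group of order 238, there are φ(d) elements of order d for each divisor d of 238, and zero for non-divisors.
34 = 2 · 17 divides 238, and φ(34) = 16.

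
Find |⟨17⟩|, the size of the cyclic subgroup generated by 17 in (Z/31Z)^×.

30

ord(17) | φ(31) = 31 − 1 = 30 = 2 · 3 · 5.
Divisors of 30: 1, 2, 3, 5, 6, 10, 15, 30.
Evaluate successive powers at the divisors of 30:
17^1 ≡ 17 (mod 31)
17^2 ≡ 10 (mod 31)
17^3 ≡ 15 (mod 31)
17^5 ≡ 26 (mod 31)
17^6 ≡ 8 (mod 31)
17^10 ≡ 25 (mod 31)
17^15 ≡ 30 (mod 31)
17^30 ≡ 1 (mod 31) ✓
The smallest such exponent is 30, so the order of 17 is 30.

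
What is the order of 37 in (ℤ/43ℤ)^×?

ord(37) | φ(43) = 43 − 1 = 42 = 2 · 3 · 7.
Divisors of 42: 1, 2, 3, 6, 7, 14, 21, 42.
Check 37^d mod 43 for each divisor in increasing order:
37^1 ≡ 37 (mod 43)
37^2 ≡ 36 (mod 43)
37^3 ≡ 42 (mod 43)
37^6 ≡ 1 (mod 43) ✓
The smallest such exponent is 6, so the order of 37 is 6.

6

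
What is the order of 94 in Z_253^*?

110

ord(94) | φ(253) = φ(11·23) = (11−1)·(23−1) = 10·22 = 220 = 2^2 · 5 · 11.
Divisors of 220: 1, 2, 4, 5, 10, 11, 20, 22, 44, 55, 110, 220.
Check 94^d mod 253 for each divisor in increasing order:
94^1 ≡ 94
94^2 ≡ 234
94^4 ≡ 108
94^5 ≡ 32
94^10 ≡ 12
94^11 ≡ 116
94^20 ≡ 144
94^22 ≡ 47
94^44 ≡ 185
94^55 ≡ 208
94^110 ≡ 1
The smallest such exponent is 110, so the order of 94 is 110.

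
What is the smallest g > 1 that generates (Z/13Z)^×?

2

φ(13) = 13 − 1 = 12 = 2^2 · 3.
Test candidates g = 2, 3, … against the prime factors q ∈ {2, 3} of φ(13): g is a generator iff g^(12/q) ≢ 1 for every such q.
g = 2: 2^6 ≡ 12; 2^4 ≡ 3 — none is 1, so 2 is a primitive root.
The smallest primitive root modulo 13 is 2.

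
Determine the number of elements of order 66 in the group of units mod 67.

φ(67) = 67 − 1 = 66 = 2 · 3 · 11.
Since (Z/67Z)^× is cyclic of order 66, the number of elements of order d is φ(d) when d | 66 and 0 otherwise.
66 = 2 · 3 · 11 divides 66, and φ(66) = 20.

20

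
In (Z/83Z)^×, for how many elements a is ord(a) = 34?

φ(83) = 83 − 1 = 82 = 2 · 41.
In a cyclic group of order 82, there are φ(d) elements of order d for each divisor d of 82, and zero for non-divisors.
Here 82 is not a multiple of 34, so there are no elements of order 34.

0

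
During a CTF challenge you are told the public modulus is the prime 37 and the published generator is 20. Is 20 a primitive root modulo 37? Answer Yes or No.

Yes

φ(37) = 37 − 1 = 36 = 2^2 · 3^2.
It suffices to check that the order of 20 is not a proper divisor of 36: compute 20^(36/q) for q ∈ {2, 3}.
20^18 ≡ 36 (mod 37)  [q = 2: ≢ 1 ✓]
20^12 ≡ 26 (mod 37)  [q = 3: ≢ 1 ✓]
All checks pass, so 20 has order 36 and is a primitive root modulo 37.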